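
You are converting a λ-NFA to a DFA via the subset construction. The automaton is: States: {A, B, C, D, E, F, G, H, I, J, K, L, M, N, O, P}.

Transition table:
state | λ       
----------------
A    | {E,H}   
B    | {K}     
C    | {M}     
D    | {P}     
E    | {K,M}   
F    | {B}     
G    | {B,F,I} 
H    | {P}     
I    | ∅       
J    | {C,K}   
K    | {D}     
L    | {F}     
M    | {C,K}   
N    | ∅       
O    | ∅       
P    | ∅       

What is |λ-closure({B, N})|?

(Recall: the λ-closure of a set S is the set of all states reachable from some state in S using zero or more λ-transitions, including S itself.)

5

Start with {B, N}.
From B via λ: add K.
From K via λ: add D.
From D via λ: add P.
λ-closure = {B, D, K, N, P}, which has 5 states.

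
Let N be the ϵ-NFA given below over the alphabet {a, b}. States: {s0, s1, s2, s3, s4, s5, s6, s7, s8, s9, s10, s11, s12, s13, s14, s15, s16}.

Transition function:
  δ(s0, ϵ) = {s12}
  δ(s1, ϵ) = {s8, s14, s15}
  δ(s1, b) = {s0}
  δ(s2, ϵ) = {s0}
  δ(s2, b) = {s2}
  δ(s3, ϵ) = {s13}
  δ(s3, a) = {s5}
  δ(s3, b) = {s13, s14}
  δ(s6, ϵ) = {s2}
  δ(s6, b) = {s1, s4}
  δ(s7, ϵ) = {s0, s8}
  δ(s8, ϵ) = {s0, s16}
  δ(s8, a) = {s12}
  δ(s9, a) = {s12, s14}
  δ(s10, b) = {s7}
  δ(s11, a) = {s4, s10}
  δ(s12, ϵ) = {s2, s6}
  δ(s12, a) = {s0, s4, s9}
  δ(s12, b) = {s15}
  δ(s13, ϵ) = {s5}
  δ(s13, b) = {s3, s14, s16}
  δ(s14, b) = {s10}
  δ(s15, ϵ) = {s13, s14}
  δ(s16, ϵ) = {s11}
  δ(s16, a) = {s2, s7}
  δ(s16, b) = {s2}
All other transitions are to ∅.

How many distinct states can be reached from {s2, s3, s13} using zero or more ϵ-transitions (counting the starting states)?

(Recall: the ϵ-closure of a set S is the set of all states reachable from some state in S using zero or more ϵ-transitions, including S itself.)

7

Start with {s2, s3, s13}.
From s2 via ϵ: add s0.
From s13 via ϵ: add s5.
From s0 via ϵ: add s12.
From s12 via ϵ: add s6.
ϵ-closure = {s0, s2, s3, s5, s6, s12, s13}, which has 7 states.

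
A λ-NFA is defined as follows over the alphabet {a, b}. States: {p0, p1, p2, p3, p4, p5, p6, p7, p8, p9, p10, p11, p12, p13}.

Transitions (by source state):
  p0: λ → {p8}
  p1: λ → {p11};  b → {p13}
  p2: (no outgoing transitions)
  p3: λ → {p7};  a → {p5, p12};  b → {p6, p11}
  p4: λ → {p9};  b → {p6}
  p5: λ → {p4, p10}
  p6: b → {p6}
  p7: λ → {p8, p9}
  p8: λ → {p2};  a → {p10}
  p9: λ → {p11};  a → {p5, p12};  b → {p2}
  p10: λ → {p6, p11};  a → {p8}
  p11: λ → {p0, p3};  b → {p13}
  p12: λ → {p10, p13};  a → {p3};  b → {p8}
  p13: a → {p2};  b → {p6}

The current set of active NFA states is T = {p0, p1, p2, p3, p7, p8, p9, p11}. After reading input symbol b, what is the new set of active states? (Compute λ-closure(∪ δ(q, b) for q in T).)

p1 on b → {p13}.
p3 on b → {p6, p11}.
p9 on b → {p2}.
p11 on b → {p13}.
No b-transition from p0, p2, p7, p8.
Union after reading b: {p2, p6, p11, p13}.
Now take the λ-closure:
From p11 via λ: add p0, p3.
From p0 via λ: add p8.
From p3 via λ: add p7.
From p7 via λ: add p9.
No new states can be added; the closed set is {p0, p2, p3, p6, p7, p8, p9, p11, p13}.

{p0, p2, p3, p6, p7, p8, p9, p11, p13}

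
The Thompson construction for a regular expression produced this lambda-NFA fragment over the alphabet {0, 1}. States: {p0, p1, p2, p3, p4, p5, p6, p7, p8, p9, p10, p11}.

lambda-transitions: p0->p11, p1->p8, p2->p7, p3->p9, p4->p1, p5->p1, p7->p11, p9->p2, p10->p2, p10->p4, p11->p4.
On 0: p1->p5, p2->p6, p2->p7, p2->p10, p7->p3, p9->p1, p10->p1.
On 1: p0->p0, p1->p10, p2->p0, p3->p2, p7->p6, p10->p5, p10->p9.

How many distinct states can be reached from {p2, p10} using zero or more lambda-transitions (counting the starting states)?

7

Start with {p2, p10}.
From p2 via lambda: add p7.
From p10 via lambda: add p4.
From p4 via lambda: add p1.
From p7 via lambda: add p11.
From p1 via lambda: add p8.
lambda-closure = {p1, p2, p4, p7, p8, p10, p11}, which has 7 states.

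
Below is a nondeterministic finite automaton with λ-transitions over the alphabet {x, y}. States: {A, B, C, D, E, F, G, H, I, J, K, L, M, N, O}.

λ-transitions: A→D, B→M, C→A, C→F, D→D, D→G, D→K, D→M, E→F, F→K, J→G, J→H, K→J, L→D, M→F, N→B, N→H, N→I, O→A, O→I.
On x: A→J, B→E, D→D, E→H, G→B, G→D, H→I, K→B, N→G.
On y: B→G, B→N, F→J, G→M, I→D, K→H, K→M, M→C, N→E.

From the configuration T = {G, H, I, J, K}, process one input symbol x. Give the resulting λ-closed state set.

{B, D, F, G, H, I, J, K, M}

G on x → {B, D}.
H on x → {I}.
K on x → {B}.
No x-transition from I, J.
Union after reading x: {B, D, I}.
Now take the λ-closure:
From B via λ: add M.
From D via λ: add G, K.
From K via λ: add J.
From M via λ: add F.
From J via λ: add H.
No new states can be added; the closed set is {B, D, F, G, H, I, J, K, M}.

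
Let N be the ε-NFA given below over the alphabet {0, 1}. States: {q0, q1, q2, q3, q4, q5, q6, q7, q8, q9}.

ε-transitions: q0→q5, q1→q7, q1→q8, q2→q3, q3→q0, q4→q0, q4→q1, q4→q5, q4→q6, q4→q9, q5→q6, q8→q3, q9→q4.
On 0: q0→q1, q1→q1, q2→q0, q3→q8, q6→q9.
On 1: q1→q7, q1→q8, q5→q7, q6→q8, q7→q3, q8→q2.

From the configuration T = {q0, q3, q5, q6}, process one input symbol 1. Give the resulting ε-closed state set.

{q0, q3, q5, q6, q7, q8}

q5 on 1 → {q7}.
q6 on 1 → {q8}.
No 1-transition from q0, q3.
Union after reading 1: {q7, q8}.
Now take the ε-closure:
From q8 via ε: add q3.
From q3 via ε: add q0.
From q0 via ε: add q5.
From q5 via ε: add q6.
No new states can be added; the closed set is {q0, q3, q5, q6, q7, q8}.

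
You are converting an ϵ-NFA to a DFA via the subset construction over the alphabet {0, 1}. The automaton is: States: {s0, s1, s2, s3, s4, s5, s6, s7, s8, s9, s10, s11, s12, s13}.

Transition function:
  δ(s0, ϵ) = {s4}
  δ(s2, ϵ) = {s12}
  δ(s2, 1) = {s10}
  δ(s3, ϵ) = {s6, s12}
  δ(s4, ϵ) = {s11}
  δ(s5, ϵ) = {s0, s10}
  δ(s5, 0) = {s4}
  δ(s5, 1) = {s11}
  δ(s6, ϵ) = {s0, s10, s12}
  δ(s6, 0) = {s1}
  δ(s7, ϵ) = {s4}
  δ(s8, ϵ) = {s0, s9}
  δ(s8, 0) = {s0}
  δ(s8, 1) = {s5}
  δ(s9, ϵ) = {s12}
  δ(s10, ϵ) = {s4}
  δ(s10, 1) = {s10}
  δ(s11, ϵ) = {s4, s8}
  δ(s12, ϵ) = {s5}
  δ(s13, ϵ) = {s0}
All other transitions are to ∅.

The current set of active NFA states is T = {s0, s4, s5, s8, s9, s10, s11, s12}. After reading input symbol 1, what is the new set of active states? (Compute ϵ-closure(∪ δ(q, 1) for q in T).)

s5 on 1 → {s11}.
s8 on 1 → {s5}.
s10 on 1 → {s10}.
No 1-transition from s0, s4, s9, s11, s12.
Union after reading 1: {s5, s10, s11}.
Now take the ϵ-closure:
From s5 via ϵ: add s0.
From s10 via ϵ: add s4.
From s11 via ϵ: add s8.
From s8 via ϵ: add s9.
From s9 via ϵ: add s12.
No new states can be added; the closed set is {s0, s4, s5, s8, s9, s10, s11, s12}.

{s0, s4, s5, s8, s9, s10, s11, s12}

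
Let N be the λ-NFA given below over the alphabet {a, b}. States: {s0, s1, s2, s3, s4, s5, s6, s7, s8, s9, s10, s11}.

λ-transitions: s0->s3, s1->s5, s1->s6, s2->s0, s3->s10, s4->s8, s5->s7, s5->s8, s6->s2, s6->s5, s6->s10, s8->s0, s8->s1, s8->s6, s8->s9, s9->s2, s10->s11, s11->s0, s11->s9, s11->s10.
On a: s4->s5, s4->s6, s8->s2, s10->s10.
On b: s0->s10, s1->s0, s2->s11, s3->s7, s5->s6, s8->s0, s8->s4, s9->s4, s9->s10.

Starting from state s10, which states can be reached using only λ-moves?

{s0, s2, s3, s9, s10, s11}

Start with {s10}.
From s10 via λ: add s11.
From s11 via λ: add s0, s9.
From s0 via λ: add s3.
From s9 via λ: add s2.
No new states can be added; the closed set is {s0, s2, s3, s9, s10, s11}.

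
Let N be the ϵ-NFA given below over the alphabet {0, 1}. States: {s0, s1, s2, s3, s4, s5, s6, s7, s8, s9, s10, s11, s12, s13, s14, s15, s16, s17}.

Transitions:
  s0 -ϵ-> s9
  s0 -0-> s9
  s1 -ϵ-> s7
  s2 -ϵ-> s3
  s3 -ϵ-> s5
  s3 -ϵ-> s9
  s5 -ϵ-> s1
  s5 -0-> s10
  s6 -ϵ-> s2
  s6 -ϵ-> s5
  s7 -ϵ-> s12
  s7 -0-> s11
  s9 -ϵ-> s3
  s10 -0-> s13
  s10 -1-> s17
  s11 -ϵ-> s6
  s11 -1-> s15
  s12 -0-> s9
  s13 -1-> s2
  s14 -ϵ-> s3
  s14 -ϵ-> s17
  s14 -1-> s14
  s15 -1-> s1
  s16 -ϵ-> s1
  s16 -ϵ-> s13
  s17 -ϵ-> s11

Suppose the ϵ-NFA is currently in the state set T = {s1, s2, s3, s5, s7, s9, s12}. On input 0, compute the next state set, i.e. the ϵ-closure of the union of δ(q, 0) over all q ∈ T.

{s1, s2, s3, s5, s6, s7, s9, s10, s11, s12}

s5 on 0 → {s10}.
s7 on 0 → {s11}.
s12 on 0 → {s9}.
No 0-transition from s1, s2, s3, s9.
Union after reading 0: {s9, s10, s11}.
Now take the ϵ-closure:
From s9 via ϵ: add s3.
From s11 via ϵ: add s6.
From s3 via ϵ: add s5.
From s6 via ϵ: add s2.
From s5 via ϵ: add s1.
From s1 via ϵ: add s7.
From s7 via ϵ: add s12.
No new states can be added; the closed set is {s1, s2, s3, s5, s6, s7, s9, s10, s11, s12}.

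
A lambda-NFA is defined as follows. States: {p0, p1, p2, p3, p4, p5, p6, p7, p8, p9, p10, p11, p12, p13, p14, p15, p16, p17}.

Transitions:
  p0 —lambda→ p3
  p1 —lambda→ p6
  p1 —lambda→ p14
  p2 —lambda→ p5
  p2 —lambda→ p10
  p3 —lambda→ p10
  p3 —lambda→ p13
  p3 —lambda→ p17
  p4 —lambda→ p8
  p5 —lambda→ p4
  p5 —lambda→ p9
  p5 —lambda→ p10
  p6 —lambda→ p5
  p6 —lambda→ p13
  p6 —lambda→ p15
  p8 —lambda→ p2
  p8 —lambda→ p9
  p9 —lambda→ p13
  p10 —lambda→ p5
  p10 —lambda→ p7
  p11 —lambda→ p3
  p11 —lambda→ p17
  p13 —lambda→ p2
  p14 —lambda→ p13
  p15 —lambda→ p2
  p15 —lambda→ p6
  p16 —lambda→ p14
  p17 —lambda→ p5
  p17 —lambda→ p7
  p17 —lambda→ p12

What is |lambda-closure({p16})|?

Start with {p16}.
From p16 via lambda: add p14.
From p14 via lambda: add p13.
From p13 via lambda: add p2.
From p2 via lambda: add p5, p10.
From p5 via lambda: add p4, p9.
From p10 via lambda: add p7.
From p4 via lambda: add p8.
lambda-closure = {p2, p4, p5, p7, p8, p9, p10, p13, p14, p16}, which has 10 states.

10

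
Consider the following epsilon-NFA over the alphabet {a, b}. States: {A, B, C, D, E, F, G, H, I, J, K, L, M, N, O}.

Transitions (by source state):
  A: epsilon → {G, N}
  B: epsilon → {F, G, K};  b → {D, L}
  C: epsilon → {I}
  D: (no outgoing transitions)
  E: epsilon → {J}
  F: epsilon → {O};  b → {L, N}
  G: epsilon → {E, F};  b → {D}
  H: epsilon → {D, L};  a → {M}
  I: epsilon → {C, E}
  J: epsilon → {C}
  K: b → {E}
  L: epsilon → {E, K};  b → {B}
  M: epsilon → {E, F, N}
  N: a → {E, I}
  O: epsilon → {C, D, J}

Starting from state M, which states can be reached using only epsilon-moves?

Start with {M}.
From M via epsilon: add E, F, N.
From E via epsilon: add J.
From F via epsilon: add O.
From J via epsilon: add C.
From O via epsilon: add D.
From C via epsilon: add I.
No new states can be added; the closed set is {C, D, E, F, I, J, M, N, O}.

{C, D, E, F, I, J, M, N, O}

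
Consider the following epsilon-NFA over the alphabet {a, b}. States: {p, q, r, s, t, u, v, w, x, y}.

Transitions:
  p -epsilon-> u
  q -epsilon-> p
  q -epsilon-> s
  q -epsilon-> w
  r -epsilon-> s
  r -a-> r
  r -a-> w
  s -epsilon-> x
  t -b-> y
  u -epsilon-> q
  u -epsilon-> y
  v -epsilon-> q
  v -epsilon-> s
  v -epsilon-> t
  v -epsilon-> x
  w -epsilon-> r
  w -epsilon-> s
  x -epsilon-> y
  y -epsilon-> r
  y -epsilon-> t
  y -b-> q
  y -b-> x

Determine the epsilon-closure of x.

{r, s, t, x, y}

Start with {x}.
From x via epsilon: add y.
From y via epsilon: add r, t.
From r via epsilon: add s.
No new states can be added; the closed set is {r, s, t, x, y}.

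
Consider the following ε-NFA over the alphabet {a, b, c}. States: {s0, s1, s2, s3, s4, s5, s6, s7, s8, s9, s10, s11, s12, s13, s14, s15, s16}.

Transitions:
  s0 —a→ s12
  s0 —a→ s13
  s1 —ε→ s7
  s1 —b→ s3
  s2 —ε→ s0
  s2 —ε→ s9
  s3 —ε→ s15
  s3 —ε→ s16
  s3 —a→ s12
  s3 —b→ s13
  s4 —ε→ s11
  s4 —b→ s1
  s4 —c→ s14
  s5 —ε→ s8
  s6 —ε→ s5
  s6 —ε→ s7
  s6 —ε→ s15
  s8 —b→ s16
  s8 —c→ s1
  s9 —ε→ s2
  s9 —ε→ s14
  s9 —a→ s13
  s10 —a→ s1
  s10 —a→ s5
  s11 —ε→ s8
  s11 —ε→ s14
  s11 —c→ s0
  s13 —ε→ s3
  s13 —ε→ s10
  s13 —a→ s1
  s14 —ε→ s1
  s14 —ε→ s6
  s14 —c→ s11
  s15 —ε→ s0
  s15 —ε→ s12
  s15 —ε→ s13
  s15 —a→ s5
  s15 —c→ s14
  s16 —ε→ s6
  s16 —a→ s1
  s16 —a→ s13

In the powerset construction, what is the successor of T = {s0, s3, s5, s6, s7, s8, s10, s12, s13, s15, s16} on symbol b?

s3 on b → {s13}.
s8 on b → {s16}.
No b-transition from s0, s5, s6, s7, s10, s12, s13, s15, s16.
Union after reading b: {s13, s16}.
Now take the ε-closure:
From s13 via ε: add s3, s10.
From s16 via ε: add s6.
From s3 via ε: add s15.
From s6 via ε: add s5, s7.
From s5 via ε: add s8.
From s15 via ε: add s0, s12.
No new states can be added; the closed set is {s0, s3, s5, s6, s7, s8, s10, s12, s13, s15, s16}.

{s0, s3, s5, s6, s7, s8, s10, s12, s13, s15, s16}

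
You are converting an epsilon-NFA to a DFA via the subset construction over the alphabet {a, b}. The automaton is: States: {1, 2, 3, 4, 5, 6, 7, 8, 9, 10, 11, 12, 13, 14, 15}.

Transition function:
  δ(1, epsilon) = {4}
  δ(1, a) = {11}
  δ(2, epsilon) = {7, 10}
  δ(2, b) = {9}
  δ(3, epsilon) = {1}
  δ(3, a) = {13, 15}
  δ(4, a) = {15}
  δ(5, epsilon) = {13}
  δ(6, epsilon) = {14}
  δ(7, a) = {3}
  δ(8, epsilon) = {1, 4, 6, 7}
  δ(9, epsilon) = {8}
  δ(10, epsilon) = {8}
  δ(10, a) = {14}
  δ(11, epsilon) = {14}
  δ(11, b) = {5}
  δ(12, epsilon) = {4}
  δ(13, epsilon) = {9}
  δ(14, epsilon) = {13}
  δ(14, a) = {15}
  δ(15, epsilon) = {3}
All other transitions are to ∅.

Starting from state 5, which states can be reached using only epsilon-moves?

{1, 4, 5, 6, 7, 8, 9, 13, 14}

Start with {5}.
From 5 via epsilon: add 13.
From 13 via epsilon: add 9.
From 9 via epsilon: add 8.
From 8 via epsilon: add 1, 4, 6, 7.
From 6 via epsilon: add 14.
No new states can be added; the closed set is {1, 4, 5, 6, 7, 8, 9, 13, 14}.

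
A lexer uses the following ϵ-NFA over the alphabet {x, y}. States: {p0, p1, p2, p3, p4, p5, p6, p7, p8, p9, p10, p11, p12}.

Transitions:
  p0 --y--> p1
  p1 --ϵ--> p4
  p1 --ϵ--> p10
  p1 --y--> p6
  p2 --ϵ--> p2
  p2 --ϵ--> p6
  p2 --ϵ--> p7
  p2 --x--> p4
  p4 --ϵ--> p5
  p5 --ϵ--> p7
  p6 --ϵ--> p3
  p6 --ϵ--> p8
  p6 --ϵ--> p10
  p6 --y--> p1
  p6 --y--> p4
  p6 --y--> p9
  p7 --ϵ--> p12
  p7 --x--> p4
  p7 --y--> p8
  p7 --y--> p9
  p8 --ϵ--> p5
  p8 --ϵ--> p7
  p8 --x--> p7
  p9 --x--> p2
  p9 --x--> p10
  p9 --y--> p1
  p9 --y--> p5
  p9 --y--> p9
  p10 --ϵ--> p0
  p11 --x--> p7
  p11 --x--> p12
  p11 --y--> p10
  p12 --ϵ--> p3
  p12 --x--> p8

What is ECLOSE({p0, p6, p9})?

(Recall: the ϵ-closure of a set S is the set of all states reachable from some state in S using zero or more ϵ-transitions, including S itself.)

Start with {p0, p6, p9}.
From p6 via ϵ: add p3, p8, p10.
From p8 via ϵ: add p5, p7.
From p7 via ϵ: add p12.
No new states can be added; the closed set is {p0, p3, p5, p6, p7, p8, p9, p10, p12}.

{p0, p3, p5, p6, p7, p8, p9, p10, p12}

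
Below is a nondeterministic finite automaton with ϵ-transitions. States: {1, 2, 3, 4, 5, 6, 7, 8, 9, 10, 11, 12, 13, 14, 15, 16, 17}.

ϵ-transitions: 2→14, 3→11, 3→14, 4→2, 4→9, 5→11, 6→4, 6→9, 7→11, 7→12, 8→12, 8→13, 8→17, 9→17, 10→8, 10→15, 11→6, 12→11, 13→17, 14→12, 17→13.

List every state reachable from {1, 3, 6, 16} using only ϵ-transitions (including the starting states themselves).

Start with {1, 3, 6, 16}.
From 3 via ϵ: add 11, 14.
From 6 via ϵ: add 4, 9.
From 4 via ϵ: add 2.
From 9 via ϵ: add 17.
From 14 via ϵ: add 12.
From 17 via ϵ: add 13.
No new states can be added; the closed set is {1, 2, 3, 4, 6, 9, 11, 12, 13, 14, 16, 17}.

{1, 2, 3, 4, 6, 9, 11, 12, 13, 14, 16, 17}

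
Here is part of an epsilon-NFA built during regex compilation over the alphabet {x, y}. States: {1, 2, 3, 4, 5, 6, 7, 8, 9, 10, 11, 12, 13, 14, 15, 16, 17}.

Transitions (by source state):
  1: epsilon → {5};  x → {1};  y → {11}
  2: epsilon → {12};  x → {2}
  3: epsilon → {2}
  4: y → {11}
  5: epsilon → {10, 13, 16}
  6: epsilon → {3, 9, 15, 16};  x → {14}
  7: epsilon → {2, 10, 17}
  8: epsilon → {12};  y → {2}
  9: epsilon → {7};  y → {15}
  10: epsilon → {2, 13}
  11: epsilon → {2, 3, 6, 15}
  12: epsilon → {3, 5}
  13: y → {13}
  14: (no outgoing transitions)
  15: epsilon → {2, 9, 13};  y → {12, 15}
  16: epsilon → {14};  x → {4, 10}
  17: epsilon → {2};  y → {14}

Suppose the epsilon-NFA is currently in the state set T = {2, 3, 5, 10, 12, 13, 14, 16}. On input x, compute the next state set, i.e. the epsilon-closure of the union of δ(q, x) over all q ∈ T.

2 on x → {2}.
16 on x → {4, 10}.
No x-transition from 3, 5, 10, 12, 13, 14.
Union after reading x: {2, 4, 10}.
Now take the epsilon-closure:
From 2 via epsilon: add 12.
From 10 via epsilon: add 13.
From 12 via epsilon: add 3, 5.
From 5 via epsilon: add 16.
From 16 via epsilon: add 14.
No new states can be added; the closed set is {2, 3, 4, 5, 10, 12, 13, 14, 16}.

{2, 3, 4, 5, 10, 12, 13, 14, 16}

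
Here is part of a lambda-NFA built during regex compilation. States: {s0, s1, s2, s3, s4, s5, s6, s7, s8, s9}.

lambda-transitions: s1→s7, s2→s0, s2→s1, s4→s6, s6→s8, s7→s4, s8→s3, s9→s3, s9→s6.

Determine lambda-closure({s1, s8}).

Start with {s1, s8}.
From s1 via lambda: add s7.
From s8 via lambda: add s3.
From s7 via lambda: add s4.
From s4 via lambda: add s6.
No new states can be added; the closed set is {s1, s3, s4, s6, s7, s8}.

{s1, s3, s4, s6, s7, s8}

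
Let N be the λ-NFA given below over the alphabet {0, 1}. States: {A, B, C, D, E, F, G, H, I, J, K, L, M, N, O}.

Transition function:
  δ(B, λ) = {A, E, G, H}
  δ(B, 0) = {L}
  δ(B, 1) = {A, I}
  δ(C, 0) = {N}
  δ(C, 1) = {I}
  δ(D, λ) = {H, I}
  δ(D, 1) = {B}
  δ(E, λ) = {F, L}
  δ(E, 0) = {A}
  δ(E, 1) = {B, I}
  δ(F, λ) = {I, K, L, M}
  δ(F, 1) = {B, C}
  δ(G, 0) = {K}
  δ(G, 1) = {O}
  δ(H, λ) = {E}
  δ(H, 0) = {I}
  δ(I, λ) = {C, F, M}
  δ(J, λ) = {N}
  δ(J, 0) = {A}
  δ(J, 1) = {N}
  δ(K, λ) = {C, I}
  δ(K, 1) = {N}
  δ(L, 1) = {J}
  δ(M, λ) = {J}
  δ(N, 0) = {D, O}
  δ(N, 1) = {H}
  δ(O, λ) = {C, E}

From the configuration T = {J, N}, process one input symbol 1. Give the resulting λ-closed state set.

{C, E, F, H, I, J, K, L, M, N}

J on 1 → {N}.
N on 1 → {H}.
Union after reading 1: {H, N}.
Now take the λ-closure:
From H via λ: add E.
From E via λ: add F, L.
From F via λ: add I, K, M.
From I via λ: add C.
From M via λ: add J.
No new states can be added; the closed set is {C, E, F, H, I, J, K, L, M, N}.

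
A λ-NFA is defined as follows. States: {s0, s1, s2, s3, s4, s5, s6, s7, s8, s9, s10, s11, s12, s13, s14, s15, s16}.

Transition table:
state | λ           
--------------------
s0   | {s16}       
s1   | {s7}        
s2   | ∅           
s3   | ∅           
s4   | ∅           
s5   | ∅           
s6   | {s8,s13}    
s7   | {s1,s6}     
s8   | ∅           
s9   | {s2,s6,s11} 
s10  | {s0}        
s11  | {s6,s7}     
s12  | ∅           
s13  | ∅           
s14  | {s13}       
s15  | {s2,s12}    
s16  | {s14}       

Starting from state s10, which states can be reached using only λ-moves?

{s0, s10, s13, s14, s16}

Start with {s10}.
From s10 via λ: add s0.
From s0 via λ: add s16.
From s16 via λ: add s14.
From s14 via λ: add s13.
No new states can be added; the closed set is {s0, s10, s13, s14, s16}.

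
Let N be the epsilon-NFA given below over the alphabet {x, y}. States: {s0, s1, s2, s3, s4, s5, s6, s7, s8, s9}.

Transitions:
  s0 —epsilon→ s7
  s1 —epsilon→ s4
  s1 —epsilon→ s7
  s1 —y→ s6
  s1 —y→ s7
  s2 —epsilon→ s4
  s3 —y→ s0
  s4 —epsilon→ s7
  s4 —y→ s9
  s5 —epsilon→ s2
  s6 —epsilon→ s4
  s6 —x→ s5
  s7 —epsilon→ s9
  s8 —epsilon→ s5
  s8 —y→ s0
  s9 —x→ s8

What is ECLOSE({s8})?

{s2, s4, s5, s7, s8, s9}

Start with {s8}.
From s8 via epsilon: add s5.
From s5 via epsilon: add s2.
From s2 via epsilon: add s4.
From s4 via epsilon: add s7.
From s7 via epsilon: add s9.
No new states can be added; the closed set is {s2, s4, s5, s7, s8, s9}.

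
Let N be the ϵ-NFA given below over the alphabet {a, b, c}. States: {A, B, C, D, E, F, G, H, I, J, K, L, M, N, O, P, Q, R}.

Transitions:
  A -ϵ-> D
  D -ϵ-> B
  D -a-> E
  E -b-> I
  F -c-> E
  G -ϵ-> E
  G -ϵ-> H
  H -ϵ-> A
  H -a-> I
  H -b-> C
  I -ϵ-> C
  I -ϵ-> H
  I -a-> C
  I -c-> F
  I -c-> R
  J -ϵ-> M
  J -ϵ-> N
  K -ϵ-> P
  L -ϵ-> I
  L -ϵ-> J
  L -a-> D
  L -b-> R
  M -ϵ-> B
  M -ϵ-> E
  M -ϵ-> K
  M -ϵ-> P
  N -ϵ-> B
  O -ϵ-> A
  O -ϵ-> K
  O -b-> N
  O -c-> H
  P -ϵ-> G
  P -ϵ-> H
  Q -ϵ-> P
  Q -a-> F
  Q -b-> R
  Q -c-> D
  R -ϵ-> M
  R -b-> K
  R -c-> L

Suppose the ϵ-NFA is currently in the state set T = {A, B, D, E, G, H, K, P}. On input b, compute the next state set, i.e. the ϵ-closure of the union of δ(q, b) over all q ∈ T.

E on b → {I}.
H on b → {C}.
No b-transition from A, B, D, G, K, P.
Union after reading b: {C, I}.
Now take the ϵ-closure:
From I via ϵ: add H.
From H via ϵ: add A.
From A via ϵ: add D.
From D via ϵ: add B.
No new states can be added; the closed set is {A, B, C, D, H, I}.

{A, B, C, D, H, I}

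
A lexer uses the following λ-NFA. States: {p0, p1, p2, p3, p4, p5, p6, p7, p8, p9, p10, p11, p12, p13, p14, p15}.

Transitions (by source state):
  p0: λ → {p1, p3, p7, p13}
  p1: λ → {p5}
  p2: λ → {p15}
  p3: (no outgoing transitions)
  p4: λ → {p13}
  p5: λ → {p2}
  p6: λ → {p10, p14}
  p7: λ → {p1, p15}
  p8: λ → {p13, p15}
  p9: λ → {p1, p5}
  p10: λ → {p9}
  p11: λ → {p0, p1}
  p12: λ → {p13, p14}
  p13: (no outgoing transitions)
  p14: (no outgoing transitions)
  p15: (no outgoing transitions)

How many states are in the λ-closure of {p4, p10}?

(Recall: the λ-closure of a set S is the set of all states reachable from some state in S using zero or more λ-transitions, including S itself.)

8

Start with {p4, p10}.
From p4 via λ: add p13.
From p10 via λ: add p9.
From p9 via λ: add p1, p5.
From p5 via λ: add p2.
From p2 via λ: add p15.
λ-closure = {p1, p2, p4, p5, p9, p10, p13, p15}, which has 8 states.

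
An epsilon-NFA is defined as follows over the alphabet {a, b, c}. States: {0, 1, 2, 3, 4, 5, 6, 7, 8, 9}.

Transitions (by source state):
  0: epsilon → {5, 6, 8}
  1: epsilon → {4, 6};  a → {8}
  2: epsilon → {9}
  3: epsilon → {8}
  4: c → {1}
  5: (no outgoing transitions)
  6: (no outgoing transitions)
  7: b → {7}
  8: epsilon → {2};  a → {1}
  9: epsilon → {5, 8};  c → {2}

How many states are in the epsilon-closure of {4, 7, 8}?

6

Start with {4, 7, 8}.
From 8 via epsilon: add 2.
From 2 via epsilon: add 9.
From 9 via epsilon: add 5.
epsilon-closure = {2, 4, 5, 7, 8, 9}, which has 6 states.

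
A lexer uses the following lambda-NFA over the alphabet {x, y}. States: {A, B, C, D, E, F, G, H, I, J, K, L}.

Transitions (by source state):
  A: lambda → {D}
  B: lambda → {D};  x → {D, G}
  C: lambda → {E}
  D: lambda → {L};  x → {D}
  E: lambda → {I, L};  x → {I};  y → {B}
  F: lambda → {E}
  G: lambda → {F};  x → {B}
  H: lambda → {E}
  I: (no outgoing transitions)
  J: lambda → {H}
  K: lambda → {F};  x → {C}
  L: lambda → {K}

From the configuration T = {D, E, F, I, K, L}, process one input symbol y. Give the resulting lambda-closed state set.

{B, D, E, F, I, K, L}

E on y → {B}.
No y-transition from D, F, I, K, L.
Union after reading y: {B}.
Now take the lambda-closure:
From B via lambda: add D.
From D via lambda: add L.
From L via lambda: add K.
From K via lambda: add F.
From F via lambda: add E.
From E via lambda: add I.
No new states can be added; the closed set is {B, D, E, F, I, K, L}.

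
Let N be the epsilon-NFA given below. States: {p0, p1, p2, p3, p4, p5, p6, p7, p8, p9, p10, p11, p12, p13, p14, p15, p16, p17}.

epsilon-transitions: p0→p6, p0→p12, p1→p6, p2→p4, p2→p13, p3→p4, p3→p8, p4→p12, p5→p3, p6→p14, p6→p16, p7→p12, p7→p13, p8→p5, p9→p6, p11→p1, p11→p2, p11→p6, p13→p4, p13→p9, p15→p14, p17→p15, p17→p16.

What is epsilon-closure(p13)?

Start with {p13}.
From p13 via epsilon: add p4, p9.
From p4 via epsilon: add p12.
From p9 via epsilon: add p6.
From p6 via epsilon: add p14, p16.
No new states can be added; the closed set is {p4, p6, p9, p12, p13, p14, p16}.

{p4, p6, p9, p12, p13, p14, p16}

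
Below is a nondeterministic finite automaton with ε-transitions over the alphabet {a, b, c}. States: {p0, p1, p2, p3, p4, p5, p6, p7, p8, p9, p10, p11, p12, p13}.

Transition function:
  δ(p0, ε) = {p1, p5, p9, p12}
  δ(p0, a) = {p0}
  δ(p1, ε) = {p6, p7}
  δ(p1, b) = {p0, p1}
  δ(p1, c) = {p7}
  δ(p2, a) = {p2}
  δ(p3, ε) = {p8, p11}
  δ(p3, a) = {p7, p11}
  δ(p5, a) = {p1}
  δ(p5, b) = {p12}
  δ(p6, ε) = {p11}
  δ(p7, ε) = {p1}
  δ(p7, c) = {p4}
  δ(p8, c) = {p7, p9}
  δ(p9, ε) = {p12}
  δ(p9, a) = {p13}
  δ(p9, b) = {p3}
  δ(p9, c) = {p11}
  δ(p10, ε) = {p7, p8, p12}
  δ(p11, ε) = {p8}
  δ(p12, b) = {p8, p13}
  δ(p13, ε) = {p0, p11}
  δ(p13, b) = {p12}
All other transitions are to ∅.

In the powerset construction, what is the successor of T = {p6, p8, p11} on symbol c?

{p1, p6, p7, p8, p9, p11, p12}

p8 on c → {p7, p9}.
No c-transition from p6, p11.
Union after reading c: {p7, p9}.
Now take the ε-closure:
From p7 via ε: add p1.
From p9 via ε: add p12.
From p1 via ε: add p6.
From p6 via ε: add p11.
From p11 via ε: add p8.
No new states can be added; the closed set is {p1, p6, p7, p8, p9, p11, p12}.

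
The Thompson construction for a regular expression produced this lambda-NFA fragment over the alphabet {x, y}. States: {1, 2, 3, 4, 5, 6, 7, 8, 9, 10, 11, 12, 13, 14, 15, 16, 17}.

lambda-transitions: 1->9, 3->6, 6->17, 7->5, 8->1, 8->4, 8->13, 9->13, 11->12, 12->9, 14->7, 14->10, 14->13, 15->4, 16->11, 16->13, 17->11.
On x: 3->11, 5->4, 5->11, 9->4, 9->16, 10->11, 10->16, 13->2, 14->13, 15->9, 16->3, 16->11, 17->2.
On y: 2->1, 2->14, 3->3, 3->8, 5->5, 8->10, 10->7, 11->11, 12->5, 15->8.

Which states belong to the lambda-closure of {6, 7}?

Start with {6, 7}.
From 6 via lambda: add 17.
From 7 via lambda: add 5.
From 17 via lambda: add 11.
From 11 via lambda: add 12.
From 12 via lambda: add 9.
From 9 via lambda: add 13.
No new states can be added; the closed set is {5, 6, 7, 9, 11, 12, 13, 17}.

{5, 6, 7, 9, 11, 12, 13, 17}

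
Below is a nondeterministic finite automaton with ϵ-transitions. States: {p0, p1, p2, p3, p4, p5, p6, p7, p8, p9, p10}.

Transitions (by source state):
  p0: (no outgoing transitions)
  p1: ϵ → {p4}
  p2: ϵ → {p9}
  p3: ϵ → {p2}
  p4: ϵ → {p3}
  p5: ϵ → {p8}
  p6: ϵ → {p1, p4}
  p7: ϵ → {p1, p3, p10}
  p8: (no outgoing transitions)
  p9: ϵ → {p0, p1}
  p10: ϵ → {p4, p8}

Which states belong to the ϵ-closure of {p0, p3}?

{p0, p1, p2, p3, p4, p9}

Start with {p0, p3}.
From p3 via ϵ: add p2.
From p2 via ϵ: add p9.
From p9 via ϵ: add p1.
From p1 via ϵ: add p4.
No new states can be added; the closed set is {p0, p1, p2, p3, p4, p9}.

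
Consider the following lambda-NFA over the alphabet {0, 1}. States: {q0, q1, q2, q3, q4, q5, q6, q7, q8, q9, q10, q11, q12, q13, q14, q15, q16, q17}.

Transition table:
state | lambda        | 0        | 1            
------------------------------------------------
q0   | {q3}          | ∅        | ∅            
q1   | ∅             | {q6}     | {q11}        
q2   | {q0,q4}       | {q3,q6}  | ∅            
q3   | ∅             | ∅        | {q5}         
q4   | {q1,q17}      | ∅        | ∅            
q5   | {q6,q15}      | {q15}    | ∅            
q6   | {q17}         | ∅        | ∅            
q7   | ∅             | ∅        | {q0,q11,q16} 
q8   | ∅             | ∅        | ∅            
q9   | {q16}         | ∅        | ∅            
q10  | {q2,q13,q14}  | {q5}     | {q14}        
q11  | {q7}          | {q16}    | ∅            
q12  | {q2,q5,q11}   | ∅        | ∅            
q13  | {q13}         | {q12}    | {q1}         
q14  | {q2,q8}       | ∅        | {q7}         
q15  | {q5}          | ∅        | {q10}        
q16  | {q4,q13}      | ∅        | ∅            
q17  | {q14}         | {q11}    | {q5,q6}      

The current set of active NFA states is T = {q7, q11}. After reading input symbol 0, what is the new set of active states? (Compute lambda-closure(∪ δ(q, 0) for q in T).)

{q0, q1, q2, q3, q4, q8, q13, q14, q16, q17}

q11 on 0 → {q16}.
No 0-transition from q7.
Union after reading 0: {q16}.
Now take the lambda-closure:
From q16 via lambda: add q4, q13.
From q4 via lambda: add q1, q17.
From q17 via lambda: add q14.
From q14 via lambda: add q2, q8.
From q2 via lambda: add q0.
From q0 via lambda: add q3.
No new states can be added; the closed set is {q0, q1, q2, q3, q4, q8, q13, q14, q16, q17}.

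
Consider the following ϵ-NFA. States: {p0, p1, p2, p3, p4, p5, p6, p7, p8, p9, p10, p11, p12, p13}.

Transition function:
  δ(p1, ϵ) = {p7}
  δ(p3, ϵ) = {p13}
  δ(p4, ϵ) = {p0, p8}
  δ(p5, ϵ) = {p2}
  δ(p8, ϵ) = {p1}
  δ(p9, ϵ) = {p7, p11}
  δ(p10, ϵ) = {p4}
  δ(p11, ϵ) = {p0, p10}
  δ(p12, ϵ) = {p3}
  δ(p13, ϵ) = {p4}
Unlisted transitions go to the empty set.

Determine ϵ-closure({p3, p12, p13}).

{p0, p1, p3, p4, p7, p8, p12, p13}

Start with {p3, p12, p13}.
From p13 via ϵ: add p4.
From p4 via ϵ: add p0, p8.
From p8 via ϵ: add p1.
From p1 via ϵ: add p7.
No new states can be added; the closed set is {p0, p1, p3, p4, p7, p8, p12, p13}.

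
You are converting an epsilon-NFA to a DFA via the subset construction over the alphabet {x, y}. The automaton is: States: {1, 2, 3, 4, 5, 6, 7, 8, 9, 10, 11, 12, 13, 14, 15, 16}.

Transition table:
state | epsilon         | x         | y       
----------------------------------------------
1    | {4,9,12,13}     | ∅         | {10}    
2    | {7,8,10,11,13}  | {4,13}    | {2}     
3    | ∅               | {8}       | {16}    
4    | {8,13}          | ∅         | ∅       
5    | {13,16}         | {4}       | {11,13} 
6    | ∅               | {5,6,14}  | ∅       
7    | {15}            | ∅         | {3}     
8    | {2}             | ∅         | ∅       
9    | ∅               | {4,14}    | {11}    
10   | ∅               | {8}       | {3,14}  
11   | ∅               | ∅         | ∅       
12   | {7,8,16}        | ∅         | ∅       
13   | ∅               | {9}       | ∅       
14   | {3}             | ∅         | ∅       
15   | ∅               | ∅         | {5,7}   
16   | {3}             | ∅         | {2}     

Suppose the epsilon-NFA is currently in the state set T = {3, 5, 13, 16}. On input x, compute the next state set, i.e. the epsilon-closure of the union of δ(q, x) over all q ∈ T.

3 on x → {8}.
5 on x → {4}.
13 on x → {9}.
No x-transition from 16.
Union after reading x: {4, 8, 9}.
Now take the epsilon-closure:
From 4 via epsilon: add 13.
From 8 via epsilon: add 2.
From 2 via epsilon: add 7, 10, 11.
From 7 via epsilon: add 15.
No new states can be added; the closed set is {2, 4, 7, 8, 9, 10, 11, 13, 15}.

{2, 4, 7, 8, 9, 10, 11, 13, 15}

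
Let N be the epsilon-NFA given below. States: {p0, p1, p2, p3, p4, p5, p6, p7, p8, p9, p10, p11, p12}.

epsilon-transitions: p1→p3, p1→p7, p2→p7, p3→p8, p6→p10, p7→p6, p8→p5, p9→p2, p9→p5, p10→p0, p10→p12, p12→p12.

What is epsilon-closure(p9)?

Start with {p9}.
From p9 via epsilon: add p2, p5.
From p2 via epsilon: add p7.
From p7 via epsilon: add p6.
From p6 via epsilon: add p10.
From p10 via epsilon: add p0, p12.
No new states can be added; the closed set is {p0, p2, p5, p6, p7, p9, p10, p12}.

{p0, p2, p5, p6, p7, p9, p10, p12}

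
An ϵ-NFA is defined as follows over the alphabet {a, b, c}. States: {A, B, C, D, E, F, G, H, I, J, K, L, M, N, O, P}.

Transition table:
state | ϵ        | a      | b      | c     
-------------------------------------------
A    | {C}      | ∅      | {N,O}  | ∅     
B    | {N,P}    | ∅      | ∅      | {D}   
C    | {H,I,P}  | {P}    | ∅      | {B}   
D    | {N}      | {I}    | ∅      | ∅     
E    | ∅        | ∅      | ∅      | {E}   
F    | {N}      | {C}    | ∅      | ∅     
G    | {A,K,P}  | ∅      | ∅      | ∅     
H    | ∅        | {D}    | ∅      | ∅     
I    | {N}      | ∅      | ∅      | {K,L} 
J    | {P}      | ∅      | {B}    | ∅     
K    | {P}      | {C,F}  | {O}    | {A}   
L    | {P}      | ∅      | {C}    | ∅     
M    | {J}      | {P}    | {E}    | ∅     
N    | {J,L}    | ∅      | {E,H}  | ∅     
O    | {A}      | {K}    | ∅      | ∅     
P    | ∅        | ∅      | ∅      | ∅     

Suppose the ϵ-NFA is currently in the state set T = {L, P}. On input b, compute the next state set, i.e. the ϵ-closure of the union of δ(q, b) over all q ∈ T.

{C, H, I, J, L, N, P}

L on b → {C}.
No b-transition from P.
Union after reading b: {C}.
Now take the ϵ-closure:
From C via ϵ: add H, I, P.
From I via ϵ: add N.
From N via ϵ: add J, L.
No new states can be added; the closed set is {C, H, I, J, L, N, P}.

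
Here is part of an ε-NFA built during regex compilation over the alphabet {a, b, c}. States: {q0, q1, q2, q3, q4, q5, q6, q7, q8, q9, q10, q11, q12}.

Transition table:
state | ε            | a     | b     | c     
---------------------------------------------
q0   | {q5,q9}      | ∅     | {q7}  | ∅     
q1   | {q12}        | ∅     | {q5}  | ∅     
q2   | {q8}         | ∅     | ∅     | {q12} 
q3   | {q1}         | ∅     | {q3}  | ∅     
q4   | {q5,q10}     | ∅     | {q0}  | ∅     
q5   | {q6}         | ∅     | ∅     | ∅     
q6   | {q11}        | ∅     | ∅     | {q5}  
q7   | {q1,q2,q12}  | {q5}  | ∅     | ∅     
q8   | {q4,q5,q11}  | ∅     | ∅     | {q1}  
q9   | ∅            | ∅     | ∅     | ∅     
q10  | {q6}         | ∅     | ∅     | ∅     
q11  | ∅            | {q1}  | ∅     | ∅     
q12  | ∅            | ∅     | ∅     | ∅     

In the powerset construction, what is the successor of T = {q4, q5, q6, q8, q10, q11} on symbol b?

q4 on b → {q0}.
No b-transition from q5, q6, q8, q10, q11.
Union after reading b: {q0}.
Now take the ε-closure:
From q0 via ε: add q5, q9.
From q5 via ε: add q6.
From q6 via ε: add q11.
No new states can be added; the closed set is {q0, q5, q6, q9, q11}.

{q0, q5, q6, q9, q11}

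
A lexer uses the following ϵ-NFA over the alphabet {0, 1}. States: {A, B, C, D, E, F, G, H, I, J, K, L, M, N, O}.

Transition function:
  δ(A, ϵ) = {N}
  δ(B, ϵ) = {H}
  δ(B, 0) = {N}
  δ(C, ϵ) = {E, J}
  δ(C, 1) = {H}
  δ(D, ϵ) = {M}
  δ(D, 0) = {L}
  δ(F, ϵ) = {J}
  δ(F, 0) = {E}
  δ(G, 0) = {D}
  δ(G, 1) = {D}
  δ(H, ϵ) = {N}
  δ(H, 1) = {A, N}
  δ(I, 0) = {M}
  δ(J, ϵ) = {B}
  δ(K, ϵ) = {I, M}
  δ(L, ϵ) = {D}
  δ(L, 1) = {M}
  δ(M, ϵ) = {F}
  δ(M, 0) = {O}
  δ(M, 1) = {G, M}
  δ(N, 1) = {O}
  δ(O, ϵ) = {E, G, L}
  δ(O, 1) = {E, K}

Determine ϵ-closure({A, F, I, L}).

Start with {A, F, I, L}.
From A via ϵ: add N.
From F via ϵ: add J.
From L via ϵ: add D.
From D via ϵ: add M.
From J via ϵ: add B.
From B via ϵ: add H.
No new states can be added; the closed set is {A, B, D, F, H, I, J, L, M, N}.

{A, B, D, F, H, I, J, L, M, N}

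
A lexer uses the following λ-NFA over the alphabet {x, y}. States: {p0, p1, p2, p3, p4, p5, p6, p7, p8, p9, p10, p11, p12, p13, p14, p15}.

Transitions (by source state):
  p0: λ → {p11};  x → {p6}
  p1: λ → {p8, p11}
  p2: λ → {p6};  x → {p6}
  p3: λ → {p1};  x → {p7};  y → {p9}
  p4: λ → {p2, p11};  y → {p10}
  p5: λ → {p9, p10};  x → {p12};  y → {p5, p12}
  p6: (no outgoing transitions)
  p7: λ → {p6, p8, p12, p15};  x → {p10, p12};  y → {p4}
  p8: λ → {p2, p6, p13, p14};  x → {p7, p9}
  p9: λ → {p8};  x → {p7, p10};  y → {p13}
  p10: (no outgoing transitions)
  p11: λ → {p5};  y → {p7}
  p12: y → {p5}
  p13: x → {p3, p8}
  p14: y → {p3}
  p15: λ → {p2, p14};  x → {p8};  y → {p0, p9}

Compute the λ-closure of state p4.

Start with {p4}.
From p4 via λ: add p2, p11.
From p2 via λ: add p6.
From p11 via λ: add p5.
From p5 via λ: add p9, p10.
From p9 via λ: add p8.
From p8 via λ: add p13, p14.
No new states can be added; the closed set is {p2, p4, p5, p6, p8, p9, p10, p11, p13, p14}.

{p2, p4, p5, p6, p8, p9, p10, p11, p13, p14}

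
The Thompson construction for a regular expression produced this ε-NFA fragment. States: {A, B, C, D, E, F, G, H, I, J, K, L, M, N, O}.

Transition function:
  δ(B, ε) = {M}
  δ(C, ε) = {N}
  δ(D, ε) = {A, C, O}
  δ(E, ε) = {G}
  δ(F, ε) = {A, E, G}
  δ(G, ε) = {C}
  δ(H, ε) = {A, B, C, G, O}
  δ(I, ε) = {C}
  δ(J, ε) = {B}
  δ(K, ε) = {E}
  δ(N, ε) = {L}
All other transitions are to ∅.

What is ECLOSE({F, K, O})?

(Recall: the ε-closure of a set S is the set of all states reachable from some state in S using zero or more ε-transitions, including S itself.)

Start with {F, K, O}.
From F via ε: add A, E, G.
From G via ε: add C.
From C via ε: add N.
From N via ε: add L.
No new states can be added; the closed set is {A, C, E, F, G, K, L, N, O}.

{A, C, E, F, G, K, L, N, O}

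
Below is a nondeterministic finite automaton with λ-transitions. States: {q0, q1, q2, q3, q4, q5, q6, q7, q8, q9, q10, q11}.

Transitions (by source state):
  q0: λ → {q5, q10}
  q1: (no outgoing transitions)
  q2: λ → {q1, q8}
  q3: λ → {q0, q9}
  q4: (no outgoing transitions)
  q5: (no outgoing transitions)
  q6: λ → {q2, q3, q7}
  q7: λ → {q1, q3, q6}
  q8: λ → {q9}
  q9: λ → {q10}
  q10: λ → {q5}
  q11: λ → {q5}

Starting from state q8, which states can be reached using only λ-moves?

{q5, q8, q9, q10}

Start with {q8}.
From q8 via λ: add q9.
From q9 via λ: add q10.
From q10 via λ: add q5.
No new states can be added; the closed set is {q5, q8, q9, q10}.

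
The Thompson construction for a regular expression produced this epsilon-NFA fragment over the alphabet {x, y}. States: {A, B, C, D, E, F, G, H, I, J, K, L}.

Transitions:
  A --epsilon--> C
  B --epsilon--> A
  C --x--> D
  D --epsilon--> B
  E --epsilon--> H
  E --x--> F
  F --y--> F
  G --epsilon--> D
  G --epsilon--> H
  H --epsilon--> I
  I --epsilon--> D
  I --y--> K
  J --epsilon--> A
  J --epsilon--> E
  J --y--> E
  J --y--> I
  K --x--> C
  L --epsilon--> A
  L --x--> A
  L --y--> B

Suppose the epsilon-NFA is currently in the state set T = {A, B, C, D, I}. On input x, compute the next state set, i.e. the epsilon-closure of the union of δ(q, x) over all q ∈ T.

{A, B, C, D}

C on x → {D}.
No x-transition from A, B, D, I.
Union after reading x: {D}.
Now take the epsilon-closure:
From D via epsilon: add B.
From B via epsilon: add A.
From A via epsilon: add C.
No new states can be added; the closed set is {A, B, C, D}.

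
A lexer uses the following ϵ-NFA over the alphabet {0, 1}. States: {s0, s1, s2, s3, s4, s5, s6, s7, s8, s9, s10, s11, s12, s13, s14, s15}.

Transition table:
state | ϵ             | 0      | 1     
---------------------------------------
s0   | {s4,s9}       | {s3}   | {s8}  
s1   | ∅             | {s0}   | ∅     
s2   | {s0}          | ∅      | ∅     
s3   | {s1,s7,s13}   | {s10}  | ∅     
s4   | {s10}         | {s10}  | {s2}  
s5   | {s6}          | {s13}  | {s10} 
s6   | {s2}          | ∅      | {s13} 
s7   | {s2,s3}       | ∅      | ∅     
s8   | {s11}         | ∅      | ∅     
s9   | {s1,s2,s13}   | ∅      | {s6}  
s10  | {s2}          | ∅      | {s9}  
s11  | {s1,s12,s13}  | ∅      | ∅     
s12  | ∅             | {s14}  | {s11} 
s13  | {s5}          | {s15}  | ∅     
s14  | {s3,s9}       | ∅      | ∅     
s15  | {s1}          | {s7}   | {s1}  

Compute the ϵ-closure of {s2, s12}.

{s0, s1, s2, s4, s5, s6, s9, s10, s12, s13}

Start with {s2, s12}.
From s2 via ϵ: add s0.
From s0 via ϵ: add s4, s9.
From s4 via ϵ: add s10.
From s9 via ϵ: add s1, s13.
From s13 via ϵ: add s5.
From s5 via ϵ: add s6.
No new states can be added; the closed set is {s0, s1, s2, s4, s5, s6, s9, s10, s12, s13}.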